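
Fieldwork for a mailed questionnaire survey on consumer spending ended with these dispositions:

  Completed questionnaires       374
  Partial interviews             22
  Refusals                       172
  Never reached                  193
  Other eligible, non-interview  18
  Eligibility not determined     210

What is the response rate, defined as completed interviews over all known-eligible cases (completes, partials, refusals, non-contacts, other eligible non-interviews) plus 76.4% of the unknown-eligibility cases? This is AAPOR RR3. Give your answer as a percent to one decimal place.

39.8%

Numerator → 374
Known eligible → 374 + 22 + 172 + 193 + 18 = 779
Eligible share of unknowns → 0.7640 × 210 = 160.44
Denom → 779 + 160.44 = 939.44
RR3 = 374 / 939.44 = 0.3981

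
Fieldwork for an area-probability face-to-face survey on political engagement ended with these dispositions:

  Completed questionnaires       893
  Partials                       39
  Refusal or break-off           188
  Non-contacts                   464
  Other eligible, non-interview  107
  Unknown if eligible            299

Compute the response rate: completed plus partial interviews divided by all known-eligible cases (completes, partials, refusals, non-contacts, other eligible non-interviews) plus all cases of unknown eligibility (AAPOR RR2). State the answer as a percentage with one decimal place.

46.8%

Numerator = 893 + 39 = 932
Denominator = 893 + 39 + 188 + 464 + 107 + 299 = 1990
RR2 = 932 / 1990 = 0.4683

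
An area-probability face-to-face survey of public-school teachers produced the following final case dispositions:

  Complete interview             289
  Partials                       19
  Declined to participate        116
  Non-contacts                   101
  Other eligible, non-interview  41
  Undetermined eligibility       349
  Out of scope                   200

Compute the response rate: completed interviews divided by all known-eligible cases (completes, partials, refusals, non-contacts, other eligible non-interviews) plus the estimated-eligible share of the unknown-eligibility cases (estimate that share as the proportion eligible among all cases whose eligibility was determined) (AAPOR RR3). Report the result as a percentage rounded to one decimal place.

Numerator: 289
Determined eligible: 289 + 19 + 116 + 101 + 41 = 566
e = 566 / (566 + 200) = 566 / 766 = 0.7389
e × U: 0.7389 × 349 = 257.88
Denominator: 566 + 257.88 = 823.88
RR3 = 289 / 823.88 = 0.3508

35.1%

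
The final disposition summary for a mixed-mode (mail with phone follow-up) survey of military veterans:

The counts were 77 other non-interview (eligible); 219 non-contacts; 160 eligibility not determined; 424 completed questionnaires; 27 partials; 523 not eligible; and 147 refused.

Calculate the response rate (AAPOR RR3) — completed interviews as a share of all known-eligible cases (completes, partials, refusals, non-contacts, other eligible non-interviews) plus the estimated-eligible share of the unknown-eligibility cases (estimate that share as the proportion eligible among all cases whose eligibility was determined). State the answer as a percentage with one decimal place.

42.6%

Top = 424
Eligible (known) = 424 + 27 + 147 + 219 + 77 = 894
e = 894 / (894 + 523) = 894 / 1417 = 0.6309
Estimated eligible among unknowns = 0.6309 × 160 = 100.94
Denom = 894 + 100.94 = 994.94
RR3 = 424 / 994.94 = 0.4262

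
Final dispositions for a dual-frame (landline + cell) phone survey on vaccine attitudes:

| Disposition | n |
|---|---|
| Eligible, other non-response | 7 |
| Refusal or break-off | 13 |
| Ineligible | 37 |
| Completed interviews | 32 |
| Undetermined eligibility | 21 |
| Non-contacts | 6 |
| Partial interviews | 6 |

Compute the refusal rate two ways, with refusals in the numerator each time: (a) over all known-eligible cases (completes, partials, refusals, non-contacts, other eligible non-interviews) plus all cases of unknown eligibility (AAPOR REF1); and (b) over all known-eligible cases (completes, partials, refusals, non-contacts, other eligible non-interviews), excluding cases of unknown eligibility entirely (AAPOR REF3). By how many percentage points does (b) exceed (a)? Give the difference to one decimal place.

Numerator: 13
Denominator: 32 + 6 + 13 + 6 + 7 + 21 = 85
REF1 = 13 / 85 = 0.1529
Denominator: 32 + 6 + 13 + 6 + 7 = 64
REF3 = 13 / 64 = 0.2031
Difference = 20.31 − 15.29 = 5.02 percentage points

5.0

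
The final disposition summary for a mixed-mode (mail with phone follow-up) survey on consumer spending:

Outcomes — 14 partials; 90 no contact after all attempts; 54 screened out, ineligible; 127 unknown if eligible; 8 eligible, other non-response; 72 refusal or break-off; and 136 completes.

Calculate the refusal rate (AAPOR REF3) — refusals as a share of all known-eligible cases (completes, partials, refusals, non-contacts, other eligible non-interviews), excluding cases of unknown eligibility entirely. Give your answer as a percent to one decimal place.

22.5%

Num → 72
Base → 136 + 14 + 72 + 90 + 8 = 320
REF3 = 72 / 320 = 0.2250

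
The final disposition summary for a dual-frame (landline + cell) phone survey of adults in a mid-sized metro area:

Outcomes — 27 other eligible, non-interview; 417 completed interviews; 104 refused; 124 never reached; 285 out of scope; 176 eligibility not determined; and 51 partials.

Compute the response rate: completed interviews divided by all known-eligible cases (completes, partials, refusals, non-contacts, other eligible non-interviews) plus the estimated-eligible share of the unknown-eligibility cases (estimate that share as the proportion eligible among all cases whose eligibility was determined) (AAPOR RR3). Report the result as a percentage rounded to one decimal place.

49.1%

Top: 417
Determined eligible: 417 + 51 + 104 + 124 + 27 = 723
e = 723 / (723 + 285) = 723 / 1008 = 0.7173
Estimated eligible among unknowns: 0.7173 × 176 = 126.24
Denominator: 723 + 126.24 = 849.24
RR3 = 417 / 849.24 = 0.4910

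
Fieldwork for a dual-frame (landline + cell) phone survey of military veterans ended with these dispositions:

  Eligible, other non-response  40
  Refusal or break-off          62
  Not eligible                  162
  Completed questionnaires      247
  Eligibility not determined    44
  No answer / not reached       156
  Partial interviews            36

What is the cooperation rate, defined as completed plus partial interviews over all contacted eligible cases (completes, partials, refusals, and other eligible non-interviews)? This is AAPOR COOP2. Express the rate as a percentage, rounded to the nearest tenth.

73.5%

Top → 247 + 36 = 283
Denom → 247 + 36 + 62 + 40 = 385
COOP2 = 283 / 385 = 0.7351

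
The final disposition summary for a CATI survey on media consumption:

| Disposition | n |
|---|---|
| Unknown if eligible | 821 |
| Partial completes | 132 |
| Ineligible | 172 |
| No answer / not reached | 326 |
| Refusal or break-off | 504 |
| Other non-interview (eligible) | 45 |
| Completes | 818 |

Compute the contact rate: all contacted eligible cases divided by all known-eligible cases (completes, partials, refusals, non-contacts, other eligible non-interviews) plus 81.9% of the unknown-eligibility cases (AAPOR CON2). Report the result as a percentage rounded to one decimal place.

Numerator = 818 + 132 + 504 + 45 = 1499
Known eligible = 818 + 132 + 504 + 326 + 45 = 1825
Estimated eligible among unknowns = 0.8190 × 821 = 672.40
Base = 1825 + 672.40 = 2497.40
CON2 = 1499 / 2497.40 = 0.6002

60.0%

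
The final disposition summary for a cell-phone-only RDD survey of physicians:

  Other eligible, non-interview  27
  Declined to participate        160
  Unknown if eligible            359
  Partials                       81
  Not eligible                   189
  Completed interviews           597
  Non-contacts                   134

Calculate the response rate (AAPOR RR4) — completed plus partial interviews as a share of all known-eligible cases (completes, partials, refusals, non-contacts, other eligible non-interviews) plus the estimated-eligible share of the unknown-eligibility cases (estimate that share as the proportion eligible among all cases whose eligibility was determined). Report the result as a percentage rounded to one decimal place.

52.1%

Numerator: 597 + 81 = 678
Determined eligible: 597 + 81 + 160 + 134 + 27 = 999
e = 999 / (999 + 189) = 999 / 1188 = 0.8409
Estimated eligible among unknowns: 0.8409 × 359 = 301.88
Base: 999 + 301.88 = 1300.88
RR4 = 678 / 1300.88 = 0.5212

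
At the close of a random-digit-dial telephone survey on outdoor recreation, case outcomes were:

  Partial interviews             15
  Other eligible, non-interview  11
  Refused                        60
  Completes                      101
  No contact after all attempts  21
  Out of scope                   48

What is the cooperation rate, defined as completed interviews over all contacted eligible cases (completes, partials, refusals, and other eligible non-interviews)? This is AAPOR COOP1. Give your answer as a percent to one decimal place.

54.0%

Num = 101
Denom = 101 + 15 + 60 + 11 = 187
COOP1 = 101 / 187 = 0.5401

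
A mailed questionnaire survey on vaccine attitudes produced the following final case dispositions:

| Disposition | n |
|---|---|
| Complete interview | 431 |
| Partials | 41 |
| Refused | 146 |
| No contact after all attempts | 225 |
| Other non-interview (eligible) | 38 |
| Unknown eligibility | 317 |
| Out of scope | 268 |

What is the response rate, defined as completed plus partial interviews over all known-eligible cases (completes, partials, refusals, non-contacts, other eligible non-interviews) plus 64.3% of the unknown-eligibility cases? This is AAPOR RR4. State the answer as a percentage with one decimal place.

Num = 431 + 41 = 472
Determined eligible = 431 + 41 + 146 + 225 + 38 = 881
Eligible share of unknowns = 0.6430 × 317 = 203.83
Base = 881 + 203.83 = 1084.83
RR4 = 472 / 1084.83 = 0.4351

43.5%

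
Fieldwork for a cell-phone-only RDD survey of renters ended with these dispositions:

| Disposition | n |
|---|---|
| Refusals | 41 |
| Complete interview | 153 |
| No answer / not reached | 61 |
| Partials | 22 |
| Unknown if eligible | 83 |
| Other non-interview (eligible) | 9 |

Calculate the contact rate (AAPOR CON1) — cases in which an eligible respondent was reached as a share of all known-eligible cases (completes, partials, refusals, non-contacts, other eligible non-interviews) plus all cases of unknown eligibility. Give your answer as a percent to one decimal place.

61.0%

Numerator = 153 + 22 + 41 + 9 = 225
Denom = 153 + 22 + 41 + 61 + 9 + 83 = 369
CON1 = 225 / 369 = 0.6098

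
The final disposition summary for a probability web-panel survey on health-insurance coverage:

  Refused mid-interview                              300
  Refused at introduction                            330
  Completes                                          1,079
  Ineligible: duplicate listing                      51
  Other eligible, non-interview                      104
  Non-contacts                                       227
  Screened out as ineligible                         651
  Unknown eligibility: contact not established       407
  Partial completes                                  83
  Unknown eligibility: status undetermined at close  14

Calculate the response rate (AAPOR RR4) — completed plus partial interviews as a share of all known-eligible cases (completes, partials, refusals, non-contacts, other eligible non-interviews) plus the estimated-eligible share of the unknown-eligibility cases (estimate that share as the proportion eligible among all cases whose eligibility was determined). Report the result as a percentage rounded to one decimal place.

47.6%

Refusal or break-off = 330 + 300 = 630
Unknown if eligible = 407 + 14 = 421
Ineligible = 651 + 51 = 702
Numerator → 1079 + 83 = 1162
Determined eligible → 1079 + 83 + 630 + 227 + 104 = 2123
e = 2123 / (2123 + 702) = 2123 / 2825 = 0.7515
e × U → 0.7515 × 421 = 316.38
Base → 2123 + 316.38 = 2439.38
RR4 = 1162 / 2439.38 = 0.4764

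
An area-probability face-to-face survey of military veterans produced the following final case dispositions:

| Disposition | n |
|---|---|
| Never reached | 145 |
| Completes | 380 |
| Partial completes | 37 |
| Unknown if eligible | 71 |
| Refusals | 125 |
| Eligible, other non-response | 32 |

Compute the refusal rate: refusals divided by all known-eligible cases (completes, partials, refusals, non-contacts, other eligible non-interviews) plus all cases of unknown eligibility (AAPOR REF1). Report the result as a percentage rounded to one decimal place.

15.8%

Numerator = 125
Base = 380 + 37 + 125 + 145 + 32 + 71 = 790
REF1 = 125 / 790 = 0.1582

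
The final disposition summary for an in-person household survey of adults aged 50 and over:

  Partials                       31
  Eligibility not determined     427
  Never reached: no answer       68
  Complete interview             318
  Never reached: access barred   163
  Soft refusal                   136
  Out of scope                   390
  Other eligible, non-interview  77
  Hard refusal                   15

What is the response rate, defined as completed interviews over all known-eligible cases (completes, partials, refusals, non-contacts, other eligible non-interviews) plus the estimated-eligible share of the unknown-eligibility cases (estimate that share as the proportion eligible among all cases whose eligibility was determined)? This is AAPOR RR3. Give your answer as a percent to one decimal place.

29.0%

Refusal or break-off = 15 + 136 = 151
Never reached = 68 + 163 = 231
Numerator → 318
Determined eligible → 318 + 31 + 151 + 231 + 77 = 808
e = 808 / (808 + 390) = 808 / 1198 = 0.6745
e × U → 0.6745 × 427 = 288.01
Base → 808 + 288.01 = 1096.01
RR3 = 318 / 1096.01 = 0.2901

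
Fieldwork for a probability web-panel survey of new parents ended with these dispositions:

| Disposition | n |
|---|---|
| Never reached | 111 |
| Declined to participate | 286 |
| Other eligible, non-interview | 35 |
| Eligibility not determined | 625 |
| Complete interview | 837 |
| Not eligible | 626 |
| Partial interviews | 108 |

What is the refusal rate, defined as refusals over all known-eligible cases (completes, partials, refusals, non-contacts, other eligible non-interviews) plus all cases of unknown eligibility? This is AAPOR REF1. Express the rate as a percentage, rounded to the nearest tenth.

Numerator → 286
Denom → 837 + 108 + 286 + 111 + 35 + 625 = 2002
REF1 = 286 / 2002 = 0.1429

14.3%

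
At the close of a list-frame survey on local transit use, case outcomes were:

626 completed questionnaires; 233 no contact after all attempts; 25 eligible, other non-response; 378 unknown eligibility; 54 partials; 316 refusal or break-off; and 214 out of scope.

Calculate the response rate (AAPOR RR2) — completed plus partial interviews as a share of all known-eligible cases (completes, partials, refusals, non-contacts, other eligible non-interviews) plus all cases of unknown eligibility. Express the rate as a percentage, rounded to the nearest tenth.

Top → 626 + 54 = 680
Denom → 626 + 54 + 316 + 233 + 25 + 378 = 1632
RR2 = 680 / 1632 = 0.4167

41.7%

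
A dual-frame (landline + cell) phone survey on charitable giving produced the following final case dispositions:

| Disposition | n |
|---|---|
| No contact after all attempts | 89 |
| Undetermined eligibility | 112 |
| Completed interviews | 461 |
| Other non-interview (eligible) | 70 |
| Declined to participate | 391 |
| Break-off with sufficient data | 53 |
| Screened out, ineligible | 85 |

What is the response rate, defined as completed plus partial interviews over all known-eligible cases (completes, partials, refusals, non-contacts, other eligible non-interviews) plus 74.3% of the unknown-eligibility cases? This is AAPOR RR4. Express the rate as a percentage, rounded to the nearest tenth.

Top: 461 + 53 = 514
Known eligible: 461 + 53 + 391 + 89 + 70 = 1064
e × U: 0.7430 × 112 = 83.22
Denominator: 1064 + 83.22 = 1147.22
RR4 = 514 / 1147.22 = 0.4480

44.8%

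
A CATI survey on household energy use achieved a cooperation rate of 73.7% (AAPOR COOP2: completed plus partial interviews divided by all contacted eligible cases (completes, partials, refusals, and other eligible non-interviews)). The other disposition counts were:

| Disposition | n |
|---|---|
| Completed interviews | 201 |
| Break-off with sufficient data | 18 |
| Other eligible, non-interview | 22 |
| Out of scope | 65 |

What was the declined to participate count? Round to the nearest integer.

Num → 201 + 18 = 219
COOP2 = 219 / D = 0.737
D = 219 / 0.737 = 297.2
Other denominator terms total 241
declined to participate = 297.2 − 241 ≈ 56

56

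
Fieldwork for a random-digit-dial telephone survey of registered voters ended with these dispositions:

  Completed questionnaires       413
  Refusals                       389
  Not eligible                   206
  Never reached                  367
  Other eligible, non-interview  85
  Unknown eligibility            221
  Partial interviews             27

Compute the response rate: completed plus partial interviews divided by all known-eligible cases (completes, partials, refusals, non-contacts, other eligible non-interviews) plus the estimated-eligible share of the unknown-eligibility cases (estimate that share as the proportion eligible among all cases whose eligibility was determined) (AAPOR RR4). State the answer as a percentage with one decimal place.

Num → 413 + 27 = 440
Known eligible → 413 + 27 + 389 + 367 + 85 = 1281
e = 1281 / (1281 + 206) = 1281 / 1487 = 0.8615
Estimated eligible among unknowns → 0.8615 × 221 = 190.39
Base → 1281 + 190.39 = 1471.39
RR4 = 440 / 1471.39 = 0.2990

29.9%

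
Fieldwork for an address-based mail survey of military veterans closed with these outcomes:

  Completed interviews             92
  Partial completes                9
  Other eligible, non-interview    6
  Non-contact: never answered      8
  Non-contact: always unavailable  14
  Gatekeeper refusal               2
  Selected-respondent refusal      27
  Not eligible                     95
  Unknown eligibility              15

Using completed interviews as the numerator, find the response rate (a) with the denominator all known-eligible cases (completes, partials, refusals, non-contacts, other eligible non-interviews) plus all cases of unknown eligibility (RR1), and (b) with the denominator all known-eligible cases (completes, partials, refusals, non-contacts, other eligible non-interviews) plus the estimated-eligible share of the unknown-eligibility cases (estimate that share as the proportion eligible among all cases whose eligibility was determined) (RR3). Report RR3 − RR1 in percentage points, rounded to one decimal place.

Refusals = 2 + 27 = 29
Never reached = 8 + 14 = 22
Num = 92
Denominator = 92 + 9 + 29 + 22 + 6 + 15 = 173
RR1 = 92 / 173 = 0.5318
Determined eligible = 92 + 9 + 29 + 22 + 6 = 158
e = 158 / (158 + 95) = 158 / 253 = 0.6245
e × U = 0.6245 × 15 = 9.37
Denominator = 158 + 9.37 = 167.37
RR3 = 92 / 167.37 = 0.5497
Difference = 54.97 − 53.18 = 1.79 percentage points

1.8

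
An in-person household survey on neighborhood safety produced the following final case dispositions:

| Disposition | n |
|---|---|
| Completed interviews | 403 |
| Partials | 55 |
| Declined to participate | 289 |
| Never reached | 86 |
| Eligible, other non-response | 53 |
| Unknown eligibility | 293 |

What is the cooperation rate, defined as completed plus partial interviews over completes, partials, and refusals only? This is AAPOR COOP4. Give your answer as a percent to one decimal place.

Num = 403 + 55 = 458
Base = 403 + 55 + 289 = 747
COOP4 = 458 / 747 = 0.6131

61.3%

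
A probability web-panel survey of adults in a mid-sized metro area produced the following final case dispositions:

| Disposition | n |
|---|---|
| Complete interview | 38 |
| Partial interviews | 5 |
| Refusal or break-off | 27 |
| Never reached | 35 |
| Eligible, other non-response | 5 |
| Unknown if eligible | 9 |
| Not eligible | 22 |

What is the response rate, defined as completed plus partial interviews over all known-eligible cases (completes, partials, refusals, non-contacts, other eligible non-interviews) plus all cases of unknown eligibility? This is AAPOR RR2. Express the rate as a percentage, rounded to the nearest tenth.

36.1%

Numerator: 38 + 5 = 43
Denom: 38 + 5 + 27 + 35 + 5 + 9 = 119
RR2 = 43 / 119 = 0.3613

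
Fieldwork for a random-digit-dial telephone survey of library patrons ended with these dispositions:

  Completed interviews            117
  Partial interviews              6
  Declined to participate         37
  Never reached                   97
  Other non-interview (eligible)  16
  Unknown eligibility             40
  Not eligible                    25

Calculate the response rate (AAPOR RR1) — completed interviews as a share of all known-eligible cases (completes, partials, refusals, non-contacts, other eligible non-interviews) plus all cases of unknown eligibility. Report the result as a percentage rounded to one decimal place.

37.4%

Numerator: 117
Base: 117 + 6 + 37 + 97 + 16 + 40 = 313
RR1 = 117 / 313 = 0.3738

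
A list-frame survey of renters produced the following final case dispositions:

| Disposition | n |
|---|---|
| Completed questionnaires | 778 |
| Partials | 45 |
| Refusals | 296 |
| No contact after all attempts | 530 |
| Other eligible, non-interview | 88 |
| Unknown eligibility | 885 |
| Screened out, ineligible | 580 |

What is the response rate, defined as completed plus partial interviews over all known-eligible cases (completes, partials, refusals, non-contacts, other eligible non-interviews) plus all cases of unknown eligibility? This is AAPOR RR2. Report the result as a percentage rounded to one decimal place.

Num: 778 + 45 = 823
Denom: 778 + 45 + 296 + 530 + 88 + 885 = 2622
RR2 = 823 / 2622 = 0.3139

31.4%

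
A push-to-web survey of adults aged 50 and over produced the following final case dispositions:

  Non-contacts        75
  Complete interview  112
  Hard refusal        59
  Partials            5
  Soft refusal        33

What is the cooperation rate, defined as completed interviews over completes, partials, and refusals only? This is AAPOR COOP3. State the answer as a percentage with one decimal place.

Refusals = 59 + 33 = 92
Numerator = 112
Base = 112 + 5 + 92 = 209
COOP3 = 112 / 209 = 0.5359

53.6%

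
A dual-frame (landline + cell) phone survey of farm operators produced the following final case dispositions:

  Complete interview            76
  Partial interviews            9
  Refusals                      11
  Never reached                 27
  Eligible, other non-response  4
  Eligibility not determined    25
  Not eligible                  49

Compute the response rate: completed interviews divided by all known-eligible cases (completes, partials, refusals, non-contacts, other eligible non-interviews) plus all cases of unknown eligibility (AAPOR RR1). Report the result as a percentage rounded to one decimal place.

Top → 76
Base → 76 + 9 + 11 + 27 + 4 + 25 = 152
RR1 = 76 / 152 = 0.5000

50.0%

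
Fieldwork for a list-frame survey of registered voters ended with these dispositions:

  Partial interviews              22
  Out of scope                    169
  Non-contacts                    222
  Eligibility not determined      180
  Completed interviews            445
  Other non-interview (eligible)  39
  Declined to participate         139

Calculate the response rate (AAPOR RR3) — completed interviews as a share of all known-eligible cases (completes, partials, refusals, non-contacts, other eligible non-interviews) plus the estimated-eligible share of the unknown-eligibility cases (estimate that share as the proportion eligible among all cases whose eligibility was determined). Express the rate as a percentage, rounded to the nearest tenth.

43.7%

Num: 445
Eligible (known): 445 + 22 + 139 + 222 + 39 = 867
e = 867 / (867 + 169) = 867 / 1036 = 0.8369
e × U: 0.8369 × 180 = 150.64
Denom: 867 + 150.64 = 1017.64
RR3 = 445 / 1017.64 = 0.4373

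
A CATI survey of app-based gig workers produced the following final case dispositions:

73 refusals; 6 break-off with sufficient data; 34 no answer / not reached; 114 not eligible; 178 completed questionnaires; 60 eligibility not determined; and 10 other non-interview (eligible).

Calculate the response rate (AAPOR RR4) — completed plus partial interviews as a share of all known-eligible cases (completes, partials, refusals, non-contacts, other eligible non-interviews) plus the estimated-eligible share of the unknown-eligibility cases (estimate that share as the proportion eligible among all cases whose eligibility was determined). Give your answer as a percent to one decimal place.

53.4%

Top → 178 + 6 = 184
Known eligible → 178 + 6 + 73 + 34 + 10 = 301
e = 301 / (301 + 114) = 301 / 415 = 0.7253
Eligible share of unknowns → 0.7253 × 60 = 43.52
Denominator → 301 + 43.52 = 344.52
RR4 = 184 / 344.52 = 0.5341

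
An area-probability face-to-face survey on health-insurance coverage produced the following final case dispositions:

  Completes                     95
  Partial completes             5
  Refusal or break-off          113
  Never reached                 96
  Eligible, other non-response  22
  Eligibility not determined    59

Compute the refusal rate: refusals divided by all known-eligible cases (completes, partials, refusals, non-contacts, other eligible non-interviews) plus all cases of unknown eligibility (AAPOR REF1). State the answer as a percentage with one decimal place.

Num = 113
Denominator = 95 + 5 + 113 + 96 + 22 + 59 = 390
REF1 = 113 / 390 = 0.2897

29.0%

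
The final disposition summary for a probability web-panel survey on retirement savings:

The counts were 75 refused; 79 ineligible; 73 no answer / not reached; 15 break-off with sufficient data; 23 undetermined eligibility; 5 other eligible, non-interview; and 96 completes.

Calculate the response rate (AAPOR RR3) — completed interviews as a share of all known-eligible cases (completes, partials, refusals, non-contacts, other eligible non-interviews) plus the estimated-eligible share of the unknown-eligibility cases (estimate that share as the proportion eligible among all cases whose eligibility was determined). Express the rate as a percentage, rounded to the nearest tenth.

Num = 96
Determined eligible = 96 + 15 + 75 + 73 + 5 = 264
e = 264 / (264 + 79) = 264 / 343 = 0.7697
e × U = 0.7697 × 23 = 17.70
Denominator = 264 + 17.70 = 281.70
RR3 = 96 / 281.70 = 0.3408

34.1%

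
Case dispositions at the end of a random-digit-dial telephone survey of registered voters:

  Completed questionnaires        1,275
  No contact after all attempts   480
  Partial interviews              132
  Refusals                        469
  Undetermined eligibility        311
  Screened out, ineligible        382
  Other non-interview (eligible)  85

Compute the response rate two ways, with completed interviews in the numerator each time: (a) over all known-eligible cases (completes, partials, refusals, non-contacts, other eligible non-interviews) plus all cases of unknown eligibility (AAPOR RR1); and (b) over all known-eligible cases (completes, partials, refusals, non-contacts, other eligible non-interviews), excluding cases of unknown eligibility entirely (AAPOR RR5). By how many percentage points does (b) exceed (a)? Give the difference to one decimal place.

Num → 1275
Denom → 1275 + 132 + 469 + 480 + 85 + 311 = 2752
RR1 = 1275 / 2752 = 0.4633
Denom → 1275 + 132 + 469 + 480 + 85 = 2441
RR5 = 1275 / 2441 = 0.5223
Difference = 52.23 − 46.33 = 5.90 percentage points

5.9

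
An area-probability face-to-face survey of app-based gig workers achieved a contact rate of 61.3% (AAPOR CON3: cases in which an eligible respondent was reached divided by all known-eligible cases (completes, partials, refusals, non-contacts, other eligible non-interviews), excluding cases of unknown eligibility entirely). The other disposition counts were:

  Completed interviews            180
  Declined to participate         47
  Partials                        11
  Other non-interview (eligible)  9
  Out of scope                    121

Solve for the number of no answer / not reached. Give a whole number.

156

Top: 180 + 11 + 47 + 9 = 247
CON3 = 247 / D = 0.613
D = 247 / 0.613 = 402.9
Other denominator terms total 247
no answer / not reached = 402.9 − 247 ≈ 156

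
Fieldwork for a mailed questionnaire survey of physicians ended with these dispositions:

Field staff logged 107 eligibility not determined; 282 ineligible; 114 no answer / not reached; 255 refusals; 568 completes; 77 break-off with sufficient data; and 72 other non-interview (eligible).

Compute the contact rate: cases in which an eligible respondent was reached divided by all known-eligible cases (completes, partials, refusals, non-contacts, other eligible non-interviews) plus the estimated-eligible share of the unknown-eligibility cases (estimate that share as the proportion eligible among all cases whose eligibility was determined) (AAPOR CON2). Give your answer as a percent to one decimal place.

83.0%

Numerator → 568 + 77 + 255 + 72 = 972
Known eligible → 568 + 77 + 255 + 114 + 72 = 1086
e = 1086 / (1086 + 282) = 1086 / 1368 = 0.7939
Estimated eligible among unknowns → 0.7939 × 107 = 84.95
Denominator → 1086 + 84.95 = 1170.95
CON2 = 972 / 1170.95 = 0.8301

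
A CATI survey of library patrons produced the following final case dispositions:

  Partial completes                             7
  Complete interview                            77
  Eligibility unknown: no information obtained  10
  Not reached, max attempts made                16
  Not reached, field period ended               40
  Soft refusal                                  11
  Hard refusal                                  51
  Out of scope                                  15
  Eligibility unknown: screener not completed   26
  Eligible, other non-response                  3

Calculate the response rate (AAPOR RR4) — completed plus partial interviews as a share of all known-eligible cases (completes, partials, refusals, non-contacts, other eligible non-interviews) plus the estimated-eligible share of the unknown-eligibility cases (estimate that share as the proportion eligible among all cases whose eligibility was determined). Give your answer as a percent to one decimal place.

Declined to participate = 51 + 11 = 62
Never reached = 40 + 16 = 56
Unknown eligibility = 26 + 10 = 36
Num: 77 + 7 = 84
Determined eligible: 77 + 7 + 62 + 56 + 3 = 205
e = 205 / (205 + 15) = 205 / 220 = 0.9318
e × U: 0.9318 × 36 = 33.54
Base: 205 + 33.54 = 238.54
RR4 = 84 / 238.54 = 0.3521

35.2%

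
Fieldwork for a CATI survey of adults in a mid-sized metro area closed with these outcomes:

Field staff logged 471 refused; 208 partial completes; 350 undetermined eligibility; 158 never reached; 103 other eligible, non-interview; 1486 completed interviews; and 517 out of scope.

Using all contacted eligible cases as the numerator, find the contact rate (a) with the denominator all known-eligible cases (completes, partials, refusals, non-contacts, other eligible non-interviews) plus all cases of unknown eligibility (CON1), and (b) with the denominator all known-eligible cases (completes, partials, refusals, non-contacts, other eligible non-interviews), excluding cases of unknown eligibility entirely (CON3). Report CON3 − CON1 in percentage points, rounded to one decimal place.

Numerator: 1486 + 208 + 471 + 103 = 2268
Base: 1486 + 208 + 471 + 158 + 103 + 350 = 2776
CON1 = 2268 / 2776 = 0.8170
Base: 1486 + 208 + 471 + 158 + 103 = 2426
CON3 = 2268 / 2426 = 0.9349
Difference = 93.49 − 81.70 = 11.79 percentage points

11.8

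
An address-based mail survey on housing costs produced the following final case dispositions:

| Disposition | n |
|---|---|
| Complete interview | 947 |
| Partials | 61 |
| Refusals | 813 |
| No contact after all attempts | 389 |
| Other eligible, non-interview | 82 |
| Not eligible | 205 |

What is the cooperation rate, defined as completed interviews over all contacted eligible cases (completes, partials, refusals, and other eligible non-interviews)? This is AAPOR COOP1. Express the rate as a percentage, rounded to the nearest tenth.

Numerator → 947
Denom → 947 + 61 + 813 + 82 = 1903
COOP1 = 947 / 1903 = 0.4976

49.8%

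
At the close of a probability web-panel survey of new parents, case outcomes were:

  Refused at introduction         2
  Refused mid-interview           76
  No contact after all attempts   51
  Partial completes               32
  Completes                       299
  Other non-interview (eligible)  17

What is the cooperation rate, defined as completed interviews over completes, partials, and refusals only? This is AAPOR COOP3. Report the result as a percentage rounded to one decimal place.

Refusal or break-off = 2 + 76 = 78
Numerator: 299
Base: 299 + 32 + 78 = 409
COOP3 = 299 / 409 = 0.7311

73.1%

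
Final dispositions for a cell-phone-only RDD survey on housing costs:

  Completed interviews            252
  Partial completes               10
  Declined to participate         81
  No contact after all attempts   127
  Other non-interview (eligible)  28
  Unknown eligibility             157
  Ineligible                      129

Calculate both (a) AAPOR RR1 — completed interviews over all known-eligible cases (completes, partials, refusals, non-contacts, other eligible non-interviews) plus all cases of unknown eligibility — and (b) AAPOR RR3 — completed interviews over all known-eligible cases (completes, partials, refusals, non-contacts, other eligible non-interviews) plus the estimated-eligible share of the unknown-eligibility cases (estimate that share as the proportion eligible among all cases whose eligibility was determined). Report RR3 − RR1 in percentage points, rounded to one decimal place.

Numerator: 252
Base: 252 + 10 + 81 + 127 + 28 + 157 = 655
RR1 = 252 / 655 = 0.3847
Eligible (known): 252 + 10 + 81 + 127 + 28 = 498
e = 498 / (498 + 129) = 498 / 627 = 0.7943
e × U: 0.7943 × 157 = 124.71
Base: 498 + 124.71 = 622.71
RR3 = 252 / 622.71 = 0.4047
Difference = 40.47 − 38.47 = 2.00 percentage points

2.0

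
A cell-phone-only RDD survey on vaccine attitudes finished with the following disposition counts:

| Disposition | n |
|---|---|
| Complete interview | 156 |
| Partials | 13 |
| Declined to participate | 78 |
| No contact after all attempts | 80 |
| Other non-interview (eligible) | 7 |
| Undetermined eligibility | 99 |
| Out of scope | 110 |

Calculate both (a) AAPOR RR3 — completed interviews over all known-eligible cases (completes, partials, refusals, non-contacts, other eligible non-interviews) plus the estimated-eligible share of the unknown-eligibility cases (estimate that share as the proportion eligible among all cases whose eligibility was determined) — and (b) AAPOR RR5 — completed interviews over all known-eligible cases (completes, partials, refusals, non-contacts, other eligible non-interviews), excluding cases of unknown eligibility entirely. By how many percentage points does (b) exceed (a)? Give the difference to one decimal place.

Num = 156
Eligible (known) = 156 + 13 + 78 + 80 + 7 = 334
e = 334 / (334 + 110) = 334 / 444 = 0.7523
e × U = 0.7523 × 99 = 74.48
Base = 334 + 74.48 = 408.48
RR3 = 156 / 408.48 = 0.3819
Base = 156 + 13 + 78 + 80 + 7 = 334
RR5 = 156 / 334 = 0.4671
Difference = 46.71 − 38.19 = 8.52 percentage points

8.5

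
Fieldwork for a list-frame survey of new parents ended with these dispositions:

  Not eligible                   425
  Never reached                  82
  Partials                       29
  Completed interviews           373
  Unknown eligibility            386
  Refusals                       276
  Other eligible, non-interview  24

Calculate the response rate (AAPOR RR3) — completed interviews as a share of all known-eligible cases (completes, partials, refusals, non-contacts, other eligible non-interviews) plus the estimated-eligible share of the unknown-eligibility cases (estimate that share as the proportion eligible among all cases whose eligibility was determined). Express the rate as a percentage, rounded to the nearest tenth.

36.1%

Num = 373
Determined eligible = 373 + 29 + 276 + 82 + 24 = 784
e = 784 / (784 + 425) = 784 / 1209 = 0.6485
e × U = 0.6485 × 386 = 250.32
Denom = 784 + 250.32 = 1034.32
RR3 = 373 / 1034.32 = 0.3606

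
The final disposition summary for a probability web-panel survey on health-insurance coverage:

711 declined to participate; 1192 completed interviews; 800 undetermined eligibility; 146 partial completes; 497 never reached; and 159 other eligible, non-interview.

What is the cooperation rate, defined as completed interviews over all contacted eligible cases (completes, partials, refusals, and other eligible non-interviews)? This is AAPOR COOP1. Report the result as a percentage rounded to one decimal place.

54.0%

Top → 1192
Denom → 1192 + 146 + 711 + 159 = 2208
COOP1 = 1192 / 2208 = 0.5399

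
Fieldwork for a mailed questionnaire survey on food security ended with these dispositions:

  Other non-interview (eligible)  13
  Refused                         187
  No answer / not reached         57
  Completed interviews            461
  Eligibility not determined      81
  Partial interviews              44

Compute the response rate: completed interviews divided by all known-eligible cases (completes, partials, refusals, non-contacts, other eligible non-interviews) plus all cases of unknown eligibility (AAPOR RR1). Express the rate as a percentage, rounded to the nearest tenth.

54.7%

Top: 461
Base: 461 + 44 + 187 + 57 + 13 + 81 = 843
RR1 = 461 / 843 = 0.5469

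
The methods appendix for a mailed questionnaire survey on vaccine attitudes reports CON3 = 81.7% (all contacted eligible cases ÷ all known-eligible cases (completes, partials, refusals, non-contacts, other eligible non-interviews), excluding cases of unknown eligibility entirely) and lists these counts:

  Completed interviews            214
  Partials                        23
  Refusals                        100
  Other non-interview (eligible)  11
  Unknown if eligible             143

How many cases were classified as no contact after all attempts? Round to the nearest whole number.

78

Top → 214 + 23 + 100 + 11 = 348
CON3 = 348 / D = 0.817
D = 348 / 0.817 = 425.9
Rest of base = 348
no contact after all attempts = 425.9 − 348 ≈ 78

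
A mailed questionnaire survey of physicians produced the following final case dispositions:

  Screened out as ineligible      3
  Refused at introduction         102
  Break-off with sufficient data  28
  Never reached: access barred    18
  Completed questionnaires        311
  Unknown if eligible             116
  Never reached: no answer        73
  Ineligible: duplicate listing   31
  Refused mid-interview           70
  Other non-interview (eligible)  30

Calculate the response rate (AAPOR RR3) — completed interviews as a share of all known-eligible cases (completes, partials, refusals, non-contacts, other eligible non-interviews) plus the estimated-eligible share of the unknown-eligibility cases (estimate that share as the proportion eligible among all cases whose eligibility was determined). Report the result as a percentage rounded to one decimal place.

Declined to participate = 102 + 70 = 172
Non-contacts = 73 + 18 = 91
Screened out, ineligible = 3 + 31 = 34
Numerator = 311
Determined eligible = 311 + 28 + 172 + 91 + 30 = 632
e = 632 / (632 + 34) = 632 / 666 = 0.9489
e × U = 0.9489 × 116 = 110.07
Denominator = 632 + 110.07 = 742.07
RR3 = 311 / 742.07 = 0.4191

41.9%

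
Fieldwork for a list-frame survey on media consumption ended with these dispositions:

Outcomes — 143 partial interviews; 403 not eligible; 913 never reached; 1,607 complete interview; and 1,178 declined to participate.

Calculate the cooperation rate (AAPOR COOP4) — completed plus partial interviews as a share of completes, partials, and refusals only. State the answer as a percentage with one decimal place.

59.8%

Top: 1607 + 143 = 1750
Denom: 1607 + 143 + 1178 = 2928
COOP4 = 1750 / 2928 = 0.5977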